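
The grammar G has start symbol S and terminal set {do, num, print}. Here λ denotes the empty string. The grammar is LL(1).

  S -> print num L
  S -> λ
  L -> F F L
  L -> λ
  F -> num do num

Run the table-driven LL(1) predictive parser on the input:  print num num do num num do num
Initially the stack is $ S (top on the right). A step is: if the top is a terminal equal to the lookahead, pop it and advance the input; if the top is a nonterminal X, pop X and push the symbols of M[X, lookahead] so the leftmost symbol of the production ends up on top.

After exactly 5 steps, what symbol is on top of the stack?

     Stack          Input                              Action
  1  $ S            print num num do num num do num $  expand S -> print num L
  2  $ L num print  print num num do num num do num $  match print
  3  $ L num        num num do num num do num $        match num
  4  $ L            num do num num do num $            expand L -> F F L
  5  $ L F F        num do num num do num $            expand F -> num do num
Stack after step 5: $ L F num do num (top = num).

num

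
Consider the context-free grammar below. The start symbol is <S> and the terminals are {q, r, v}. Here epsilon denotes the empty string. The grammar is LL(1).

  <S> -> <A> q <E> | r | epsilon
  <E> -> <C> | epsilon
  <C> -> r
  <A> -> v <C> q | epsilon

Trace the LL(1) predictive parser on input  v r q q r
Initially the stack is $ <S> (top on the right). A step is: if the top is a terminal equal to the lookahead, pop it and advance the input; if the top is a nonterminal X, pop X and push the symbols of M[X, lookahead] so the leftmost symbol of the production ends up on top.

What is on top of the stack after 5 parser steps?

q

     Stack            Input        Action
  1  $ <S>            v r q q r $  expand <S> -> <A> q <E>
  2  $ <E> q <A>      v r q q r $  expand <A> -> v <C> q
  3  $ <E> q q <C> v  v r q q r $  match v
  4  $ <E> q q <C>    r q q r $    expand <C> -> r
  5  $ <E> q q r      r q q r $    match r
Stack after step 5: $ <E> q q (top = q).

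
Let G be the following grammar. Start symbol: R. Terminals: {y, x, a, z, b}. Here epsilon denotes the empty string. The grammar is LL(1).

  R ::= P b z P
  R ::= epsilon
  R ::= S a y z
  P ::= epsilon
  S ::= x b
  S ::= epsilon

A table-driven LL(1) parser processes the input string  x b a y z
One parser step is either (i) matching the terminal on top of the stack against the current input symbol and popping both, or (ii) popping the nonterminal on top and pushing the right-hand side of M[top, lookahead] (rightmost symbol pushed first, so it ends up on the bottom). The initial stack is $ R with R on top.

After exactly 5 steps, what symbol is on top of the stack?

     Stack        Input        Action
  1  $ R          x b a y z $  expand R ::= S a y z
  2  $ z y a S    x b a y z $  expand S ::= x b
  3  $ z y a b x  x b a y z $  match x
  4  $ z y a b    b a y z $    match b
  5  $ z y a      a y z $      match a
Stack after step 5: $ z y (top = y).

y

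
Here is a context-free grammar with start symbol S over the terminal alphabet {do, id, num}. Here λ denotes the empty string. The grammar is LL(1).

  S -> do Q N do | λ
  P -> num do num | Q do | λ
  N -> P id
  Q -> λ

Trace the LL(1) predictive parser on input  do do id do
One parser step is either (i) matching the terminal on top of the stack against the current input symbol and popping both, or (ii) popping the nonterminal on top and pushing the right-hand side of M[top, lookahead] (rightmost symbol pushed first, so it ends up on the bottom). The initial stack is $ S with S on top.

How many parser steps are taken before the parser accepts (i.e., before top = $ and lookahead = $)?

     Stack         Input          Action
  1  $ S           do do id do $  expand S -> do Q N do
  2  $ do N Q do   do do id do $  match do
  3  $ do N Q      do id do $     expand Q -> λ
  4  $ do N        do id do $     expand N -> P id
  5  $ do id P     do id do $     expand P -> Q do
  6  $ do id do Q  do id do $     expand Q -> λ
  7  $ do id do    do id do $     match do
  8  $ do id       id do $        match id
  9  $ do          do $           match do
Accept reached after 9 steps.

9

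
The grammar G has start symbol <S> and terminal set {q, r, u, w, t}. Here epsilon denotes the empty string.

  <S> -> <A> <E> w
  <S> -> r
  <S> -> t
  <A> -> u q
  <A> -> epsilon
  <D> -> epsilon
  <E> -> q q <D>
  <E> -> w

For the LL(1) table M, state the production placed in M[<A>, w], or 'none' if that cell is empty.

<A> -> epsilon

FIRST(<A>): from <A>->u q we get {u}; from <A>->epsilon we get {epsilon}. So FIRST(<A>) = {epsilon, u}.
FIRST(<D>): from <D>->epsilon we get {epsilon}. So FIRST(<D>) = {epsilon}.
FIRST(<E>): from <E>->q q <D> we get {q}; from <E>->w we get {w}. So FIRST(<E>) = {q, w}.
FIRST(<S>): from <S>-><A> <E> w we get {q, u, w}; from <S>->r we get {r}; from <S>->t we get {t}. So FIRST(<S>) = {q, r, t, u, w}.
FOLLOW(<S>) includes $ since <S> is the start symbol.
FOLLOW(<A>): in <S>-><A> <E> w, <A> is followed by <E> w with FIRST {q, w}. Thus FOLLOW(<A>) = {q, w}.
For <A> -> u q: FIRST(u q) = {u}, so it goes in M[<A>, t] for t ∈ {u}.
For <A> -> epsilon: FIRST(epsilon) = {epsilon}, so it goes in M[<A>, t] for t ∈ {}; since epsilon ∈ FIRST, also for every t ∈ FOLLOW(<A>) = {q, w}.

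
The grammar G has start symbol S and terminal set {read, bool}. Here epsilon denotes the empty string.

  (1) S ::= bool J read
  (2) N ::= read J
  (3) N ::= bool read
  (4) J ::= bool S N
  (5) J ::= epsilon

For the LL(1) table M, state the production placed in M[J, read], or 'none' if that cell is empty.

J ::= epsilon

FIRST(S): from S::=bool J read we get {bool}. So FIRST(S) = {bool}.
FIRST(N): from N::=read J we get {read}; from N::=bool read we get {bool}. So FIRST(N) = {bool, read}.
FIRST(J): from J::=bool S N we get {bool}; from J::=epsilon we get {epsilon}. So FIRST(J) = {epsilon, bool}.
FOLLOW(S) includes $ since S is the start symbol.
FOLLOW(N): in J::=bool S N, the suffix after N is empty, so FOLLOW(N) ⊇ FOLLOW(J) = {read}. Thus FOLLOW(N) = {read}.
FOLLOW(J): in S::=bool J read, J is followed by read with FIRST {read}; in N::=read J, the suffix after J is empty, so FOLLOW(J) ⊇ FOLLOW(N) = {read}. Thus FOLLOW(J) = {read}.
For J ::= bool S N: FIRST(bool S N) = {bool}, so it goes in M[J, t] for t ∈ {bool}.
For J ::= epsilon: FIRST(epsilon) = {epsilon}, so it goes in M[J, t] for t ∈ {}; since epsilon ∈ FIRST, also for every t ∈ FOLLOW(J) = {read}.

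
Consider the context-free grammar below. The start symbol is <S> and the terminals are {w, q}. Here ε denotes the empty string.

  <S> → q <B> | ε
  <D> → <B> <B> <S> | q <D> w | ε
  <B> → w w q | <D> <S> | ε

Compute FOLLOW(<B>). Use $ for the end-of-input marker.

{$, q, w}

FIRST(<S>): from <S>→q <B> we get {q}; from <S>→ε we get {ε}. So FIRST(<S>) = {ε, q}.
FIRST(<D>): from <D>→<B> <B> <S> we get {ε, q, w}; from <D>→q <D> w we get {q}; from <D>→ε we get {ε}. So FIRST(<D>) = {ε, q, w}.
FIRST(<B>): from <B>→w w q we get {w}; from <B>→<D> <S> we get {ε, q, w}; from <B>→ε we get {ε}. So FIRST(<B>) = {ε, q, w}.
FOLLOW(<S>) includes $ since <S> is the start symbol.
FOLLOW(<S>): in <D>→<B> <B> <S>, the suffix after <S> is empty, so FOLLOW(<S>) ⊇ FOLLOW(<D>) = {$, q, w}; in <B>→<D> <S>, the suffix after <S> is empty, so FOLLOW(<S>) ⊇ FOLLOW(<B>) = {$, q, w}. Thus FOLLOW(<S>) = {$, q, w}.
FOLLOW(<D>): in <D>→q <D> w, <D> is followed by w with FIRST {w}; in <B>→<D> <S>, <D> is followed by <S> with FIRST {ε, q}; in <B>→<D> <S>, the suffix after <D> is nullable, so FOLLOW(<D>) ⊇ FOLLOW(<B>) = {$, q, w}. Thus FOLLOW(<D>) = {$, q, w}.
FOLLOW(<B>): in <S>→q <B>, the suffix after <B> is empty, so FOLLOW(<B>) ⊇ FOLLOW(<S>) = {$, q, w}; in <D>→<B> <B> <S> (occurrence 1), <B> is followed by <B> <S> with FIRST {ε, q, w}; in <D>→<B> <B> <S> (occurrence 1), the suffix after <B> is nullable, so FOLLOW(<B>) ⊇ FOLLOW(<D>) = {$, q, w}; in <D>→<B> <B> <S> (occurrence 2), <B> is followed by <S> with FIRST {ε, q}; in <D>→<B> <B> <S> (occurrence 2), the suffix after <B> is nullable, so FOLLOW(<B>) ⊇ FOLLOW(<D>) = {$, q, w}. Thus FOLLOW(<B>) = {$, q, w}.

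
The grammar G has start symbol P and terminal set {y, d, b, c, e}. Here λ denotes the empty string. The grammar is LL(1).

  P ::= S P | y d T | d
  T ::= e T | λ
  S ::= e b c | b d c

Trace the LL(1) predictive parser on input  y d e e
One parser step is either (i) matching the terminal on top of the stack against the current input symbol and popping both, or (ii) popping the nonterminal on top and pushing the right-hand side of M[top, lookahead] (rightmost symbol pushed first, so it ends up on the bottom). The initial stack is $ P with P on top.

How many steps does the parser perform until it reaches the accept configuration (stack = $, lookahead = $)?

8

step 1: stack=$ P  input=y d e e $  — expand P ::= y d T
step 2: stack=$ T d y  input=y d e e $  — match y
step 3: stack=$ T d  input=d e e $  — match d
step 4: stack=$ T  input=e e $  — expand T ::= e T
step 5: stack=$ T e  input=e e $  — match e
step 6: stack=$ T  input=e $  — expand T ::= e T
step 7: stack=$ T e  input=e $  — match e
step 8: stack=$ T  input=$  — expand T ::= λ
Accept reached after 8 steps.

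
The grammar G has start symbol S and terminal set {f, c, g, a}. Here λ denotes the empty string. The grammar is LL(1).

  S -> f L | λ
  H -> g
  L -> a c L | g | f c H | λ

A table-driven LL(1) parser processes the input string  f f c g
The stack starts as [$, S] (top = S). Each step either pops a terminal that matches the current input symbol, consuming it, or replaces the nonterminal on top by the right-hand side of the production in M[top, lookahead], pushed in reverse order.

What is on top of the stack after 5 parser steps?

H

step 1: stack=$ S  input=f f c g $  — expand S -> f L
step 2: stack=$ L f  input=f f c g $  — match f
step 3: stack=$ L  input=f c g $  — expand L -> f c H
step 4: stack=$ H c f  input=f c g $  — match f
step 5: stack=$ H c  input=c g $  — match c
Stack after step 5: $ H (top = H).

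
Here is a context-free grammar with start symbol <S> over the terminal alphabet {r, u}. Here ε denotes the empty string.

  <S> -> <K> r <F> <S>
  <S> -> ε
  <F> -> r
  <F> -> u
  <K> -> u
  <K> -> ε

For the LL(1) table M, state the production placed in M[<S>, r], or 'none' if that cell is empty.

<S> -> <K> r <F> <S>

FIRST(<F>) = {r, u}
FIRST(<K>) = {ε, u}
FIRST(<S>) = {ε, r, u}  (via <K> r <F> <S>)
FOLLOW(<S>) includes $ since <S> is the start symbol.
FOLLOW(<S>): in <S>-><K> r <F> <S>, the suffix after <S> is empty (adds nothing new). Thus FOLLOW(<S>) = {$}.
For <S> -> <K> r <F> <S>: FIRST(<K> r <F> <S>) = {r, u}, so it goes in M[<S>, t] for t ∈ {r, u}.
For <S> -> ε: FIRST(ε) = {ε}, so it goes in M[<S>, t] for t ∈ {}; since ε ∈ FIRST, also for every t ∈ FOLLOW(<S>) = {$}.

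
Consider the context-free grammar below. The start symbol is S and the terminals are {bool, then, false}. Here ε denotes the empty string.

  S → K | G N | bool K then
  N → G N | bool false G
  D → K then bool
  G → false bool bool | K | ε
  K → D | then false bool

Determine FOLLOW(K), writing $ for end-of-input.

FIRST(S): from S→K we get {then}; from S→G N we get {bool, false, then}; from S→bool K then we get {bool}. So FIRST(S) = {bool, false, then}.
FIRST(N): from N→G N we get {bool, false, then}; from N→bool false G we get {bool}. So FIRST(N) = {bool, false, then}.
FIRST(D): from D→K then bool we get {then}. So FIRST(D) = {then}.
FIRST(K): from K→D we get {then}; from K→then false bool we get {then}. So FIRST(K) = {then}.
FIRST(G): from G→false bool bool we get {false}; from G→K we get {then}; from G→ε we get {ε}. So FIRST(G) = {ε, false, then}.
FOLLOW(S) includes $ since S is the start symbol.
FOLLOW(S): S appears on no right-hand side. Thus FOLLOW(S) = {$}.
FOLLOW(N): in S→G N, the suffix after N is empty, so FOLLOW(N) ⊇ FOLLOW(S) = {$}; in N→G N, the suffix after N is empty (adds nothing new). Thus FOLLOW(N) = {$}.
FOLLOW(G): in S→G N, G is followed by N with FIRST {bool, false, then}; in N→G N, G is followed by N with FIRST {bool, false, then}; in N→bool false G, the suffix after G is empty, so FOLLOW(G) ⊇ FOLLOW(N) = {$}. Thus FOLLOW(G) = {$, bool, false, then}.
FOLLOW(K): in S→K, the suffix after K is empty, so FOLLOW(K) ⊇ FOLLOW(S) = {$}; in S→bool K then, K is followed by then with FIRST {then}; in D→K then bool, K is followed by then bool with FIRST {then}; in G→K, the suffix after K is empty, so FOLLOW(K) ⊇ FOLLOW(G) = {$, bool, false, then}. Thus FOLLOW(K) = {$, bool, false, then}.
FOLLOW(D): in K→D, the suffix after D is empty, so FOLLOW(D) ⊇ FOLLOW(K) = {$, bool, false, then}. Thus FOLLOW(D) = {$, bool, false, then}.

{$, bool, false, then}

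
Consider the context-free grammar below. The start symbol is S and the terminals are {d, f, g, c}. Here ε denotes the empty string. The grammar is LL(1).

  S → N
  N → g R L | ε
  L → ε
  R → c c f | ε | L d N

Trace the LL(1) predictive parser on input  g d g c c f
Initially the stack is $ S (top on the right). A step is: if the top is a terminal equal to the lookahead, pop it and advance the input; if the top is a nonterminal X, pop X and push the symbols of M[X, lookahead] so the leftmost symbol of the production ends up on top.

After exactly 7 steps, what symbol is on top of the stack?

g

step 1: stack=$ S  input=g d g c c f $  — expand S → N
step 2: stack=$ N  input=g d g c c f $  — expand N → g R L
step 3: stack=$ L R g  input=g d g c c f $  — match g
step 4: stack=$ L R  input=d g c c f $  — expand R → L d N
step 5: stack=$ L N d L  input=d g c c f $  — expand L → ε
step 6: stack=$ L N d  input=d g c c f $  — match d
step 7: stack=$ L N  input=g c c f $  — expand N → g R L
Stack after step 7: $ L L R g (top = g).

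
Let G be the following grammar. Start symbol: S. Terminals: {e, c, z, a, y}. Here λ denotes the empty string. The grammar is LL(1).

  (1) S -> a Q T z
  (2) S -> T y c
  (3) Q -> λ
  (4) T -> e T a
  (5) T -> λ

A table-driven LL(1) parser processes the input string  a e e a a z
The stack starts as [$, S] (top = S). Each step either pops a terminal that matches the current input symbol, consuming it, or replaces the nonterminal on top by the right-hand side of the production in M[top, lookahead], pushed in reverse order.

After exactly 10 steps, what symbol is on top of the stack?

z

      Stack        Input          Action
   1  $ S          a e e a a z $  expand S -> a Q T z
   2  $ z T Q a    a e e a a z $  match a
   3  $ z T Q      e e a a z $    expand Q -> λ
   4  $ z T        e e a a z $    expand T -> e T a
   5  $ z a T e    e e a a z $    match e
   6  $ z a T      e a a z $      expand T -> e T a
   7  $ z a a T e  e a a z $      match e
   8  $ z a a T    a a z $        expand T -> λ
   9  $ z a a      a a z $        match a
  10  $ z a        a z $          match a
Stack after step 10: $ z (top = z).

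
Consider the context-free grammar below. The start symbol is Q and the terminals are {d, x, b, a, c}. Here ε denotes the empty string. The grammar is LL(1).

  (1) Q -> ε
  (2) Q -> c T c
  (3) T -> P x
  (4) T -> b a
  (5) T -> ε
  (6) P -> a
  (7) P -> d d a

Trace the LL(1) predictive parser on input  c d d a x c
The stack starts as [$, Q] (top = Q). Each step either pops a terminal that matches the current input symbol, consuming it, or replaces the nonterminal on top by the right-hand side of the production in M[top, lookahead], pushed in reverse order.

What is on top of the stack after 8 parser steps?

c

     Stack        Input          Action
  1  $ Q          c d d a x c $  expand Q -> c T c
  2  $ c T c      c d d a x c $  match c
  3  $ c T        d d a x c $    expand T -> P x
  4  $ c x P      d d a x c $    expand P -> d d a
  5  $ c x a d d  d d a x c $    match d
  6  $ c x a d    d a x c $      match d
  7  $ c x a      a x c $        match a
  8  $ c x        x c $          match x
Stack after step 8: $ c (top = c).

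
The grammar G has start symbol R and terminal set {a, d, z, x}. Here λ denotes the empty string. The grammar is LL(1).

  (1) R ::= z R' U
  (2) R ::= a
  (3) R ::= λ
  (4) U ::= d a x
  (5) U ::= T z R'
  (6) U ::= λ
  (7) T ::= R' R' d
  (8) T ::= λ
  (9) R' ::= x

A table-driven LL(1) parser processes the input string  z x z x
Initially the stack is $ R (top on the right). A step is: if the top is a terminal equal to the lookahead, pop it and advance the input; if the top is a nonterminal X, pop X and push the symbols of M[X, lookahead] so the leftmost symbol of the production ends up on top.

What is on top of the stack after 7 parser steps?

     Stack     Input      Action
  1  $ R       z x z x $  expand R ::= z R' U
  2  $ U R' z  z x z x $  match z
  3  $ U R'    x z x $    expand R' ::= x
  4  $ U x     x z x $    match x
  5  $ U       z x $      expand U ::= T z R'
  6  $ R' z T  z x $      expand T ::= λ
  7  $ R' z    z x $      match z
Stack after step 7: $ R' (top = R').

R'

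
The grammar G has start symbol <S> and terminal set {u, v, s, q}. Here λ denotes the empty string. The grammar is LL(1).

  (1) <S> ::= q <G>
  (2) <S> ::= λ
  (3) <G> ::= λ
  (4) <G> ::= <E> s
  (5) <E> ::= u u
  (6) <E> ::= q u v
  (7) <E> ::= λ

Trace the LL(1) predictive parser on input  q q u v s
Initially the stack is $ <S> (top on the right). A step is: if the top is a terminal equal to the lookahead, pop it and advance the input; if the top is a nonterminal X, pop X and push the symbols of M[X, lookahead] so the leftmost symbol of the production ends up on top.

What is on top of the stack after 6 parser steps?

     Stack      Input        Action
  1  $ <S>      q q u v s $  expand <S> ::= q <G>
  2  $ <G> q    q q u v s $  match q
  3  $ <G>      q u v s $    expand <G> ::= <E> s
  4  $ s <E>    q u v s $    expand <E> ::= q u v
  5  $ s v u q  q u v s $    match q
  6  $ s v u    u v s $      match u
Stack after step 6: $ s v (top = v).

v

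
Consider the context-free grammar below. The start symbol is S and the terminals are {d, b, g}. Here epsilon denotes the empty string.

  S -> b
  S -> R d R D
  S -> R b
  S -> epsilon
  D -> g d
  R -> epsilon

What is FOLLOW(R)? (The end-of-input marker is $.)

FIRST(D) = {g}
FIRST(R) = {epsilon}
FIRST(S) = {epsilon, b, d}  (via R d R D, R b)
FOLLOW(S) includes $ since S is the start symbol.
FOLLOW(S): S appears on no right-hand side. Thus FOLLOW(S) = {$}.
FOLLOW(D): in S->R d R D, the suffix after D is empty, so FOLLOW(D) ⊇ FOLLOW(S) = {$}. Thus FOLLOW(D) = {$}.
FOLLOW(R): in S->R d R D (occurrence 1), R is followed by d R D with FIRST {d}; in S->R d R D (occurrence 2), R is followed by D with FIRST {g}; in S->R b, R is followed by b with FIRST {b}. Thus FOLLOW(R) = {b, d, g}.

{b, d, g}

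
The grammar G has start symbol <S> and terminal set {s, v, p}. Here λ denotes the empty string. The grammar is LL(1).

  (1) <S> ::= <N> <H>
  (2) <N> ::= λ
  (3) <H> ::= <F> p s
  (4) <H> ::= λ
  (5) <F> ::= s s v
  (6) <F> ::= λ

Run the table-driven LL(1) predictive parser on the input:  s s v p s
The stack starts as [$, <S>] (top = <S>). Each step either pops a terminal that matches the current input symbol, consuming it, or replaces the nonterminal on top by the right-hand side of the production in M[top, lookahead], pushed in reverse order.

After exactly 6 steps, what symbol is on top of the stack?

step 1: stack=$ <S>  input=s s v p s $  — expand <S> ::= <N> <H>
step 2: stack=$ <H> <N>  input=s s v p s $  — expand <N> ::= λ
step 3: stack=$ <H>  input=s s v p s $  — expand <H> ::= <F> p s
step 4: stack=$ s p <F>  input=s s v p s $  — expand <F> ::= s s v
step 5: stack=$ s p v s s  input=s s v p s $  — match s
step 6: stack=$ s p v s  input=s v p s $  — match s
Stack after step 6: $ s p v (top = v).

v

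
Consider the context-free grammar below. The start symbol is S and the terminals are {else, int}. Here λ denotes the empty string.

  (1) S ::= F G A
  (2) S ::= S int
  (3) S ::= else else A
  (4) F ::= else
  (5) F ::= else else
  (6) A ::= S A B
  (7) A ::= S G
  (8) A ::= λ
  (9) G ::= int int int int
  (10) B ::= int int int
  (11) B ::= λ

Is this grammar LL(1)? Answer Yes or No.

No

FIRST(S) = {else}
FIRST(F) = {else}
FIRST(A) = {λ, else}
FIRST(G) = {int}
FIRST(B) = {λ, int}
FOLLOW(S) = {$, else, int}
FOLLOW(F) = {int}
FOLLOW(A) = {$, else, int}
FOLLOW(G) = {$, else, int}
FOLLOW(B) = {$, else, int}
Cell M[A, else] receives both A ::= S A B and A ::= S G and A ::= λ — the grammar is not LL(1).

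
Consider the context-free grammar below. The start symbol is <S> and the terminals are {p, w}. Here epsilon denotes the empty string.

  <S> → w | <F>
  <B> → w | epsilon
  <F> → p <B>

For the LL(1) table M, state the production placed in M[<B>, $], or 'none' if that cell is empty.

FIRST(<B>) = {epsilon, w}
FIRST(<F>) = {p}
FIRST(<S>) = {p, w}  (via <F>)
FOLLOW(<S>) includes $ since <S> is the start symbol.
FOLLOW(<F>): in <S>→<F>, the suffix after <F> is empty, so FOLLOW(<F>) ⊇ FOLLOW(<S>) = {$}. Thus FOLLOW(<F>) = {$}.
FOLLOW(<B>): in <F>→p <B>, the suffix after <B> is empty, so FOLLOW(<B>) ⊇ FOLLOW(<F>) = {$}. Thus FOLLOW(<B>) = {$}.
For <B> → w: FIRST(w) = {w}, so it goes in M[<B>, t] for t ∈ {w}.
For <B> → epsilon: FIRST(epsilon) = {epsilon}, so it goes in M[<B>, t] for t ∈ {}; since epsilon ∈ FIRST, also for every t ∈ FOLLOW(<B>) = {$}.

<B> → epsilon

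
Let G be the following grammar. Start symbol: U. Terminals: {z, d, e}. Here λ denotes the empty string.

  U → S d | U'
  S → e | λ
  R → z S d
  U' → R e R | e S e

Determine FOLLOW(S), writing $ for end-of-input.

{d, e}

FIRST(S) = {λ, e}
FIRST(R) = {z}
FIRST(U') = {e, z}  (via R e R)
FIRST(U) = {d, e, z}  (via S d, U')
FOLLOW(U) includes $ since U is the start symbol.
FOLLOW(U): U appears on no right-hand side. Thus FOLLOW(U) = {$}.
FOLLOW(S): in U→S d, S is followed by d with FIRST {d}; in R→z S d, S is followed by d with FIRST {d}; in U'→e S e, S is followed by e with FIRST {e}. Thus FOLLOW(S) = {d, e}.
FOLLOW(U'): in U→U', the suffix after U' is empty, so FOLLOW(U') ⊇ FOLLOW(U) = {$}. Thus FOLLOW(U') = {$}.
FOLLOW(R): in U'→R e R (occurrence 1), R is followed by e R with FIRST {e}; in U'→R e R (occurrence 2), the suffix after R is empty, so FOLLOW(R) ⊇ FOLLOW(U') = {$}. Thus FOLLOW(R) = {$, e}.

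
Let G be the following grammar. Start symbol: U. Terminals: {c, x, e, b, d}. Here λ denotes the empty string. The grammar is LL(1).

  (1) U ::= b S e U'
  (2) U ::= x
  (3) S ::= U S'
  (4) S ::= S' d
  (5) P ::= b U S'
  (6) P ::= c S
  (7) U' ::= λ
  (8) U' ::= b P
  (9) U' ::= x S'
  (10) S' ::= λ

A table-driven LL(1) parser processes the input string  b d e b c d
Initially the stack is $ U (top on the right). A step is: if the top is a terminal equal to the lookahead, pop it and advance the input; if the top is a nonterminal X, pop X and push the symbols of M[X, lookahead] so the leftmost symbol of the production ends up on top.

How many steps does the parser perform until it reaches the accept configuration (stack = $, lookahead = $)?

13

      Stack        Input          Action
   1  $ U          b d e b c d $  expand U ::= b S e U'
   2  $ U' e S b   b d e b c d $  match b
   3  $ U' e S     d e b c d $    expand S ::= S' d
   4  $ U' e d S'  d e b c d $    expand S' ::= λ
   5  $ U' e d     d e b c d $    match d
   6  $ U' e       e b c d $      match e
   7  $ U'         b c d $        expand U' ::= b P
   8  $ P b        b c d $        match b
   9  $ P          c d $          expand P ::= c S
  10  $ S c        c d $          match c
  11  $ S          d $            expand S ::= S' d
  12  $ d S'       d $            expand S' ::= λ
  13  $ d          d $            match d
Accept reached after 13 steps.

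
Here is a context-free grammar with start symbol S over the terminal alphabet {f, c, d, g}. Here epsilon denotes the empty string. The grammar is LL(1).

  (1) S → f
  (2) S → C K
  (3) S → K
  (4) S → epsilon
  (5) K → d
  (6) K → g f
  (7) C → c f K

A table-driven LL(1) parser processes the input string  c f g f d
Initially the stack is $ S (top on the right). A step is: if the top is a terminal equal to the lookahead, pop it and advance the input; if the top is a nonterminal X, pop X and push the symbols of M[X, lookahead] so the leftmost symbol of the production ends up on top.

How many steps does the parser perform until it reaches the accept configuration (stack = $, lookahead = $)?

9

     Stack      Input        Action
  1  $ S        c f g f d $  expand S → C K
  2  $ K C      c f g f d $  expand C → c f K
  3  $ K K f c  c f g f d $  match c
  4  $ K K f    f g f d $    match f
  5  $ K K      g f d $      expand K → g f
  6  $ K f g    g f d $      match g
  7  $ K f      f d $        match f
  8  $ K        d $          expand K → d
  9  $ d        d $          match d
Accept reached after 9 steps.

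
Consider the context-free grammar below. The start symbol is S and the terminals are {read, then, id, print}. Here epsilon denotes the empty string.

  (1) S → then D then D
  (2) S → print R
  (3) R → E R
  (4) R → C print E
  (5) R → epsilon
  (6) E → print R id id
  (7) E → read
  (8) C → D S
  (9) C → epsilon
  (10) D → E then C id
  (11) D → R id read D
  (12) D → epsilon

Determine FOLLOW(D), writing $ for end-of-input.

{$, id, print, then}

FIRST(S) = {print, then}
FIRST(E) = {print, read}
FIRST(R) = {epsilon, id, print, read, then}  (via E R, C print E)
FIRST(D) = {epsilon, id, print, read, then}  (via E then C id, R id read D)
FIRST(C) = {epsilon, id, print, read, then}  (via D S)
FOLLOW(S) includes $ since S is the start symbol.
FOLLOW(C): in R→C print E, C is followed by print E with FIRST {print}; in D→E then C id, C is followed by id with FIRST {id}. Thus FOLLOW(C) = {id, print}.
FOLLOW(S): in C→D S, the suffix after S is empty, so FOLLOW(S) ⊇ FOLLOW(C) = {id, print}. Thus FOLLOW(S) = {$, id, print}.
FOLLOW(R): in S→print R, the suffix after R is empty, so FOLLOW(R) ⊇ FOLLOW(S) = {$, id, print}; in R→E R, the suffix after R is empty (adds nothing new); in E→print R id id, R is followed by id id with FIRST {id}; in D→R id read D, R is followed by id read D with FIRST {id}. Thus FOLLOW(R) = {$, id, print}.
FOLLOW(E): in R→E R, E is followed by R with FIRST {epsilon, id, print, read, then}; in R→E R, the suffix after E is nullable, so FOLLOW(E) ⊇ FOLLOW(R) = {$, id, print}; in R→C print E, the suffix after E is empty, so FOLLOW(E) ⊇ FOLLOW(R) = {$, id, print}; in D→E then C id, E is followed by then C id with FIRST {then}. Thus FOLLOW(E) = {$, id, print, read, then}.
FOLLOW(D): in S→then D then D (occurrence 1), D is followed by then D with FIRST {then}; in S→then D then D (occurrence 2), the suffix after D is empty, so FOLLOW(D) ⊇ FOLLOW(S) = {$, id, print}; in C→D S, D is followed by S with FIRST {print, then}; in D→R id read D, the suffix after D is empty (adds nothing new). Thus FOLLOW(D) = {$, id, print, then}.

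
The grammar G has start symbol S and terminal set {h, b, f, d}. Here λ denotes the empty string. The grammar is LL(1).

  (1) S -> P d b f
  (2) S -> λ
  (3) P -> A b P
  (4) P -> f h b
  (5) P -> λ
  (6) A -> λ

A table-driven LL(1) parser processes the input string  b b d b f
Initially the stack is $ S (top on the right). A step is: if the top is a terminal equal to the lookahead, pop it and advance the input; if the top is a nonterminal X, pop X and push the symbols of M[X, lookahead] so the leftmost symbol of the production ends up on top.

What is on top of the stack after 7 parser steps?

P

     Stack          Input        Action
  1  $ S            b b d b f $  expand S -> P d b f
  2  $ f b d P      b b d b f $  expand P -> A b P
  3  $ f b d P b A  b b d b f $  expand A -> λ
  4  $ f b d P b    b b d b f $  match b
  5  $ f b d P      b d b f $    expand P -> A b P
  6  $ f b d P b A  b d b f $    expand A -> λ
  7  $ f b d P b    b d b f $    match b
Stack after step 7: $ f b d P (top = P).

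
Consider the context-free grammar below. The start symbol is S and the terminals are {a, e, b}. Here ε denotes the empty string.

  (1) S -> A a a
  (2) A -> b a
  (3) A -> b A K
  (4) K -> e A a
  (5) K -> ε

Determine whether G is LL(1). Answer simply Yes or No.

FIRST(S) = {b}
FIRST(A) = {b}
FIRST(K) = {ε, e}
FOLLOW(S) = {$}
FOLLOW(A) = {a, e}
FOLLOW(K) = {a, e}
Cell M[A, b] receives both A -> b a and A -> b A K — the grammar is not LL(1).

No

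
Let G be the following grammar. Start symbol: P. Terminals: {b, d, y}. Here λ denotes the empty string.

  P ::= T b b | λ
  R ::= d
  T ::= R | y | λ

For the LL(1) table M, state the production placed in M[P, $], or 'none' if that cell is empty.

P ::= λ

FIRST(R) = {d}
FIRST(T) = {λ, d, y}  (via R)
FIRST(P) = {λ, b, d, y}  (via T b b)
FOLLOW(P) includes $ since P is the start symbol.
FOLLOW(P): P appears on no right-hand side. Thus FOLLOW(P) = {$}.
For P ::= T b b: FIRST(T b b) = {b, d, y}, so it goes in M[P, t] for t ∈ {b, d, y}.
For P ::= λ: FIRST(λ) = {λ}, so it goes in M[P, t] for t ∈ {}; since λ ∈ FIRST, also for every t ∈ FOLLOW(P) = {$}.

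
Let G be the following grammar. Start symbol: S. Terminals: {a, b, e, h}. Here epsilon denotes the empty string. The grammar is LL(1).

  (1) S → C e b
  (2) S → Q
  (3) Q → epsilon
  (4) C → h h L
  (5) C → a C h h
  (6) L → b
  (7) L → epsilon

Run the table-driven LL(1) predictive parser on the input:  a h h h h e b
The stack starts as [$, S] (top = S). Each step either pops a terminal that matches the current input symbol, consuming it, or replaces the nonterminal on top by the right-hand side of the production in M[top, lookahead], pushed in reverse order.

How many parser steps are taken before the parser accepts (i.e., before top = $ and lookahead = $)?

11

      Stack            Input            Action
   1  $ S              a h h h h e b $  expand S → C e b
   2  $ b e C          a h h h h e b $  expand C → a C h h
   3  $ b e h h C a    a h h h h e b $  match a
   4  $ b e h h C      h h h h e b $    expand C → h h L
   5  $ b e h h L h h  h h h h e b $    match h
   6  $ b e h h L h    h h h e b $      match h
   7  $ b e h h L      h h e b $        expand L → epsilon
   8  $ b e h h        h h e b $        match h
   9  $ b e h          h e b $          match h
  10  $ b e            e b $            match e
  11  $ b              b $              match b
Accept reached after 11 steps.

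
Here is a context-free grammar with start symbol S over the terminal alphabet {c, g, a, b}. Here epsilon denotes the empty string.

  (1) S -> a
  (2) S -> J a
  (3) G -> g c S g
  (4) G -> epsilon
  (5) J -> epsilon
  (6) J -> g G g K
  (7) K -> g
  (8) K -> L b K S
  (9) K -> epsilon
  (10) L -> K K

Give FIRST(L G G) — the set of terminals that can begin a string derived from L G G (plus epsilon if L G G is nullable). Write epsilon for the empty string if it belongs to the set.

{epsilon, b, g}

FIRST(G) = {epsilon, g}
FIRST(J) = {epsilon, g}
FIRST(S) = {a, g}  (via J a)
FIRST(K) = {epsilon, b, g}  (via L b K S)
FIRST(L) = {epsilon, b, g}  (via K K)
FIRST(L G G): take FIRST of each symbol in turn, carrying on past any symbol whose FIRST contains epsilon; result {epsilon, b, g}.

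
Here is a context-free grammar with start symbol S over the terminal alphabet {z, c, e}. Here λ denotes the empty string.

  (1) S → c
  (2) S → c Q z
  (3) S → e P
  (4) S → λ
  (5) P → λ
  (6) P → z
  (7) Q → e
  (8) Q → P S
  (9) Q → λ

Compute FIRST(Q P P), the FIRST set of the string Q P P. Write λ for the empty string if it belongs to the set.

{λ, c, e, z}

FIRST(S): from S→c we get {c}; from S→c Q z we get {c}; from S→e P we get {e}; from S→λ we get {λ}. So FIRST(S) = {λ, c, e}.
FIRST(P): from P→λ we get {λ}; from P→z we get {z}. So FIRST(P) = {λ, z}.
FIRST(Q): from Q→e we get {e}; from Q→P S we get {λ, c, e, z}; from Q→λ we get {λ}. So FIRST(Q) = {λ, c, e, z}.
FIRST(Q P P): take FIRST of each symbol in turn, carrying on past any symbol whose FIRST contains λ; result {λ, c, e, z}.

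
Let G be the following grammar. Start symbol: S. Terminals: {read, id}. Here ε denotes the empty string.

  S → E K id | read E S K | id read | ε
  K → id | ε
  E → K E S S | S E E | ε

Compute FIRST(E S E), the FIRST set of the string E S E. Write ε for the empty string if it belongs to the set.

{ε, id, read}

FIRST(K): from K→id we get {id}; from K→ε we get {ε}. So FIRST(K) = {ε, id}.
FIRST(S): from S→E K id we get {id, read}; from S→read E S K we get {read}; from S→id read we get {id}; from S→ε we get {ε}. So FIRST(S) = {ε, id, read}.
FIRST(E): from E→K E S S we get {ε, id, read}; from E→S E E we get {ε, id, read}; from E→ε we get {ε}. So FIRST(E) = {ε, id, read}.
FIRST(E S E): take FIRST of each symbol in turn, carrying on past any symbol whose FIRST contains ε; result {ε, id, read}.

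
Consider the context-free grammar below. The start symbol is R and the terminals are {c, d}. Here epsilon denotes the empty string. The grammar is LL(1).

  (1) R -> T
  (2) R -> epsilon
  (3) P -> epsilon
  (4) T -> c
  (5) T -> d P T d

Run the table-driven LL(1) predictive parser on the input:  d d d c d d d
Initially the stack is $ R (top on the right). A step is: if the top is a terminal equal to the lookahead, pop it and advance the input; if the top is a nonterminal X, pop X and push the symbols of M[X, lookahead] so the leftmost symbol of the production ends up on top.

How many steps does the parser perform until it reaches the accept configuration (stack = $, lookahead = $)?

step 1: stack=$ R  input=d d d c d d d $  — expand R -> T
step 2: stack=$ T  input=d d d c d d d $  — expand T -> d P T d
step 3: stack=$ d T P d  input=d d d c d d d $  — match d
step 4: stack=$ d T P  input=d d c d d d $  — expand P -> epsilon
step 5: stack=$ d T  input=d d c d d d $  — expand T -> d P T d
step 6: stack=$ d d T P d  input=d d c d d d $  — match d
step 7: stack=$ d d T P  input=d c d d d $  — expand P -> epsilon
step 8: stack=$ d d T  input=d c d d d $  — expand T -> d P T d
step 9: stack=$ d d d T P d  input=d c d d d $  — match d
step 10: stack=$ d d d T P  input=c d d d $  — expand P -> epsilon
step 11: stack=$ d d d T  input=c d d d $  — expand T -> c
step 12: stack=$ d d d c  input=c d d d $  — match c
step 13: stack=$ d d d  input=d d d $  — match d
step 14: stack=$ d d  input=d d $  — match d
step 15: stack=$ d  input=d $  — match d
Accept reached after 15 steps.

15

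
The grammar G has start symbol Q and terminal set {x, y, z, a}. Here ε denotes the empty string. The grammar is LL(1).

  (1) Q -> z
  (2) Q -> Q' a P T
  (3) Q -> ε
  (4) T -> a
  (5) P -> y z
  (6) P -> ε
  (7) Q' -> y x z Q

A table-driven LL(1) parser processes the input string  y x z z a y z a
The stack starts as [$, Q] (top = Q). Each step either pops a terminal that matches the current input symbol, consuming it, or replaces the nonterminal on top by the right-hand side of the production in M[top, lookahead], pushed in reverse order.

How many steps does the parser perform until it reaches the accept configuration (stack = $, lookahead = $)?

step 1: stack=$ Q  input=y x z z a y z a $  — expand Q -> Q' a P T
step 2: stack=$ T P a Q'  input=y x z z a y z a $  — expand Q' -> y x z Q
step 3: stack=$ T P a Q z x y  input=y x z z a y z a $  — match y
step 4: stack=$ T P a Q z x  input=x z z a y z a $  — match x
step 5: stack=$ T P a Q z  input=z z a y z a $  — match z
step 6: stack=$ T P a Q  input=z a y z a $  — expand Q -> z
step 7: stack=$ T P a z  input=z a y z a $  — match z
step 8: stack=$ T P a  input=a y z a $  — match a
step 9: stack=$ T P  input=y z a $  — expand P -> y z
step 10: stack=$ T z y  input=y z a $  — match y
step 11: stack=$ T z  input=z a $  — match z
step 12: stack=$ T  input=a $  — expand T -> a
step 13: stack=$ a  input=a $  — match a
Accept reached after 13 steps.

13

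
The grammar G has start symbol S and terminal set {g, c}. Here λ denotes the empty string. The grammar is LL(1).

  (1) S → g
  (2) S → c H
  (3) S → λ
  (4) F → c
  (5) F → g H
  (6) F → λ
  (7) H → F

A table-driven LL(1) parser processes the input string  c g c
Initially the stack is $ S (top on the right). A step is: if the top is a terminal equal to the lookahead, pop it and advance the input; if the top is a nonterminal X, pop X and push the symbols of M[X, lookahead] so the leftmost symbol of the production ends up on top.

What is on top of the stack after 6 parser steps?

     Stack  Input    Action
  1  $ S    c g c $  expand S → c H
  2  $ H c  c g c $  match c
  3  $ H    g c $    expand H → F
  4  $ F    g c $    expand F → g H
  5  $ H g  g c $    match g
  6  $ H    c $      expand H → F
Stack after step 6: $ F (top = F).

F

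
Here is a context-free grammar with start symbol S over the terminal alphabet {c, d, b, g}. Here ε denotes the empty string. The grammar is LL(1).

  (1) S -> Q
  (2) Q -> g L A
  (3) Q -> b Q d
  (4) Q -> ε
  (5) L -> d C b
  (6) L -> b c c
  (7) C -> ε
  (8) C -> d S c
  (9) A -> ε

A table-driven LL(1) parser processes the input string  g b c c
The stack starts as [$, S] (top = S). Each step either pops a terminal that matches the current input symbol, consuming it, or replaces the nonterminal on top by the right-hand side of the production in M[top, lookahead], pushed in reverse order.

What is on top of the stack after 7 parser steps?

A

step 1: stack=$ S  input=g b c c $  — expand S -> Q
step 2: stack=$ Q  input=g b c c $  — expand Q -> g L A
step 3: stack=$ A L g  input=g b c c $  — match g
step 4: stack=$ A L  input=b c c $  — expand L -> b c c
step 5: stack=$ A c c b  input=b c c $  — match b
step 6: stack=$ A c c  input=c c $  — match c
step 7: stack=$ A c  input=c $  — match c
Stack after step 7: $ A (top = A).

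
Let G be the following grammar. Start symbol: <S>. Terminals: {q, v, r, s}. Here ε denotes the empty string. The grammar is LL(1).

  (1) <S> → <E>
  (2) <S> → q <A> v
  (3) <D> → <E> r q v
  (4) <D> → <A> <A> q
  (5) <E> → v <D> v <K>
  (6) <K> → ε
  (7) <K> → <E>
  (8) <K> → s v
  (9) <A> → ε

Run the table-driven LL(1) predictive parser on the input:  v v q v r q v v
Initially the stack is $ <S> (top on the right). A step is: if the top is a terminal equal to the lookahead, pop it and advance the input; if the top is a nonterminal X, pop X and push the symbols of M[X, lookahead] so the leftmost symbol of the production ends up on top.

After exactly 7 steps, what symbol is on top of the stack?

step 1: stack=$ <S>  input=v v q v r q v v $  — expand <S> → <E>
step 2: stack=$ <E>  input=v v q v r q v v $  — expand <E> → v <D> v <K>
step 3: stack=$ <K> v <D> v  input=v v q v r q v v $  — match v
step 4: stack=$ <K> v <D>  input=v q v r q v v $  — expand <D> → <E> r q v
step 5: stack=$ <K> v v q r <E>  input=v q v r q v v $  — expand <E> → v <D> v <K>
step 6: stack=$ <K> v v q r <K> v <D> v  input=v q v r q v v $  — match v
step 7: stack=$ <K> v v q r <K> v <D>  input=q v r q v v $  — expand <D> → <A> <A> q
Stack after step 7: $ <K> v v q r <K> v q <A> <A> (top = <A>).

<A>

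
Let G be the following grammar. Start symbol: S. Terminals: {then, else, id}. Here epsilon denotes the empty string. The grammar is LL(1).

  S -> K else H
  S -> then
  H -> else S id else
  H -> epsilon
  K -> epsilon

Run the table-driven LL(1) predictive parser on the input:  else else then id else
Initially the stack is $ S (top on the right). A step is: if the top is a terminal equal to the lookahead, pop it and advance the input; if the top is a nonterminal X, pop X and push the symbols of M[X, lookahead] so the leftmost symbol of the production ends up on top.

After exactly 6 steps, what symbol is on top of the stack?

     Stack             Input                     Action
  1  $ S               else else then id else $  expand S -> K else H
  2  $ H else K        else else then id else $  expand K -> epsilon
  3  $ H else          else else then id else $  match else
  4  $ H               else then id else $       expand H -> else S id else
  5  $ else id S else  else then id else $       match else
  6  $ else id S       then id else $            expand S -> then
Stack after step 6: $ else id then (top = then).

then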